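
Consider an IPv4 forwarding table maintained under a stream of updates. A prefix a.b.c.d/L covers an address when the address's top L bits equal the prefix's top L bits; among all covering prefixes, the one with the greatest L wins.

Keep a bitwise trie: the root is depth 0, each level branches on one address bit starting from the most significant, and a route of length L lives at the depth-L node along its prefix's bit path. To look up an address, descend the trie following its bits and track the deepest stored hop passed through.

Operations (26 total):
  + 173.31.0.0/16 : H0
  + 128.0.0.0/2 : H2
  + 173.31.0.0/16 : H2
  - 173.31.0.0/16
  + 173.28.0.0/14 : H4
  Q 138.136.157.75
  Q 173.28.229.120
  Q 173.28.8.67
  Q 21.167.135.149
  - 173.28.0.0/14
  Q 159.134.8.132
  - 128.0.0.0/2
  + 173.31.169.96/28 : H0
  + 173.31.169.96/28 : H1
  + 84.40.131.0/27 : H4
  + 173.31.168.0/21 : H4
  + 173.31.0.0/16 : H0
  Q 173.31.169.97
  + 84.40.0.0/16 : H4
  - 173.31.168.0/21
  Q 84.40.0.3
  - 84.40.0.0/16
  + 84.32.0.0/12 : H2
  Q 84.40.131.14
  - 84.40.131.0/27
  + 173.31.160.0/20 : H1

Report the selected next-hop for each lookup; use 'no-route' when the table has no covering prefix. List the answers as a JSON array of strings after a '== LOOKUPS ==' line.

Apply in order:
  add 173.31.0.0/16 -> H0 at depth 16
  add 128.0.0.0/2 -> H2 at depth 2
  add 173.31.0.0/16 -> H2 at depth 16
  del 173.31.0.0/16 (clear depth 16)
  add 173.28.0.0/14 -> H4 at depth 14
  Q 138.136.157.75: descend 10 ; hops seen [H2] ; pick H2
  Q 173.28.229.120: descend 10101101000111 ; hops seen [H2,H4] ; pick H4
  Q 173.28.8.67: descend 10101101000111 ; hops seen [H2,H4] ; pick H4
  Q 21.167.135.149: descend ε ; hops seen [∅] ; pick no-route
  del 173.28.0.0/14 (clear depth 14)
  Q 159.134.8.132: descend 10 ; hops seen [H2] ; pick H2
  del 128.0.0.0/2 (clear depth 2)
  add 173.31.169.96/28 -> H0 at depth 28
  add 173.31.169.96/28 -> H1 at depth 28
  add 84.40.131.0/27 -> H4 at depth 27
  add 173.31.168.0/21 -> H4 at depth 21
  add 173.31.0.0/16 -> H0 at depth 16
  Q 173.31.169.97: descend 1010110100011111101010010110 ; hops seen [H0,H4,H1] ; pick H1
  add 84.40.0.0/16 -> H4 at depth 16
  del 173.31.168.0/21 (clear depth 21)
  Q 84.40.0.3: descend 0101010000101000 ; hops seen [H4] ; pick H4
  del 84.40.0.0/16 (clear depth 16)
  add 84.32.0.0/12 -> H2 at depth 12
  Q 84.40.131.14: descend 010101000010100010000011000 ; hops seen [H2,H4] ; pick H4
  del 84.40.131.0/27 (clear depth 27)
  add 173.31.160.0/20 -> H1 at depth 20

== LOOKUPS ==
["H2","H4","H4","no-route","H2","H1","H4","H4"]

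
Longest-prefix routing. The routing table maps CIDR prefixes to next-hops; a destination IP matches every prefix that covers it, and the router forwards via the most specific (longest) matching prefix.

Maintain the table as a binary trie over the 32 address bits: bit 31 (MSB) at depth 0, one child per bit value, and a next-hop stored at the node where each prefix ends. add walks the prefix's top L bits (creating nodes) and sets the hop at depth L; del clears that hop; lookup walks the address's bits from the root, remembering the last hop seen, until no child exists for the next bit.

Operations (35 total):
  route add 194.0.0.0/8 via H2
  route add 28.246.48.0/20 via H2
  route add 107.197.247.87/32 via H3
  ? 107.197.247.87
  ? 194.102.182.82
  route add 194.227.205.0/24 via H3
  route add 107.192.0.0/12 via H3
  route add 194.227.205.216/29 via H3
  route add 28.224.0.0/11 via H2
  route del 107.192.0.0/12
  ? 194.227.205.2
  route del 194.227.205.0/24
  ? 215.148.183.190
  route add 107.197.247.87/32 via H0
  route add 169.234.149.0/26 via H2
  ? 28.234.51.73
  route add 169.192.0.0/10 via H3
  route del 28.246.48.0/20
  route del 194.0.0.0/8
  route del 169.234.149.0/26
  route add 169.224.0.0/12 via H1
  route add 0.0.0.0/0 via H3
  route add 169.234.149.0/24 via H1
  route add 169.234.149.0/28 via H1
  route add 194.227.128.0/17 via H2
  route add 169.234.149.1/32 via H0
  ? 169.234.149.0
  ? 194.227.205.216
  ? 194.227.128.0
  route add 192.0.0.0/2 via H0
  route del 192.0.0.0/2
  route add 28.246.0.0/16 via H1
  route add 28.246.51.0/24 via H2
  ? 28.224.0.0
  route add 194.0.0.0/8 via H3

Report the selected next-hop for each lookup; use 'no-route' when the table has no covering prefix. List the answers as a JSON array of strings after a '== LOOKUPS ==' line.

Trace:
  + 194.0.0.0/8 (H2) depth=8
  + 28.246.48.0/20 (H2) depth=20
  + 107.197.247.87/32 (H3) depth=32
  lookup 107.197.247.87: bits 01101011110001011111011101010111 walk d0:-→d1:-→d2:-→d3:-→d4:-→d5:-→d6:-→d7:-→d8:-→d9:-→d10:-→d11:-→d12:-→d13:-→d14:-→d15:-→d16:-→d17:-→d18:-→d19:-→d20:-→d21:-→d22:-→d23:-→d24:-→d25:-→d26:-→d27:-→d28:-→d29:-→d30:-→d31:-→d32:H3 -> H3
  lookup 194.102.182.82: bits 11000010 walk d0:-→d1:-→d2:-→d3:-→d4:-→d5:-→d6:-→d7:-→d8:H2 -> H2
  + 194.227.205.0/24 (H3) depth=24
  + 107.192.0.0/12 (H3) depth=12
  + 194.227.205.216/29 (H3) depth=29
  + 28.224.0.0/11 (H2) depth=11
  del 107.192.0.0/12 (clear depth 12)
  lookup 194.227.205.2: bits 110000101110001111001101 walk d0:-→d1:-→d2:-→d3:-→d4:-→d5:-→d6:-→d7:-→d8:H2→d9:-→d10:-→d11:-→d12:-→d13:-→d14:-→d15:-→d16:-→d17:-→d18:-→d19:-→d20:-→d21:-→d22:-→d23:-→d24:H3 -> H3
  del 194.227.205.0/24 (clear depth 24)
  lookup 215.148.183.190: bits 110 walk d0:-→d1:-→d2:-→d3:- -> no-route
  + 107.197.247.87/32 (H0) depth=32
  + 169.234.149.0/26 (H2) depth=26
  lookup 28.234.51.73: bits 00011100111 walk d0:-→d1:-→d2:-→d3:-→d4:-→d5:-→d6:-→d7:-→d8:-→d9:-→d10:-→d11:H2 -> H2
  + 169.192.0.0/10 (H3) depth=10
  del 28.246.48.0/20 (clear depth 20)
  del 194.0.0.0/8 (clear depth 8)
  del 169.234.149.0/26 (clear depth 26)
  + 169.224.0.0/12 (H1) depth=12
  + 0.0.0.0/0 (H3) depth=0
  + 169.234.149.0/24 (H1) depth=24
  + 169.234.149.0/28 (H1) depth=28
  + 194.227.128.0/17 (H2) depth=17
  + 169.234.149.1/32 (H0) depth=32
  lookup 169.234.149.0: bits 1010100111101010100101010000000 walk d0:H3→d1:-→d2:-→d3:-→d4:-→d5:-→d6:-→d7:-→d8:-→d9:-→d10:H3→d11:-→d12:H1→d13:-→d14:-→d15:-→d16:-→d17:-→d18:-→d19:-→d20:-→d21:-→d22:-→d23:-→d24:H1→d25:-→d26:-→d27:-→d28:H1→d29:-→d30:-→d31:- -> H1
  lookup 194.227.205.216: bits 11000010111000111100110111011 walk d0:H3→d1:-→d2:-→d3:-→d4:-→d5:-→d6:-→d7:-→d8:-→d9:-→d10:-→d11:-→d12:-→d13:-→d14:-→d15:-→d16:-→d17:H2→d18:-→d19:-→d20:-→d21:-→d22:-→d23:-→d24:-→d25:-→d26:-→d27:-→d28:-→d29:H3 -> H3
  lookup 194.227.128.0: bits 11000010111000111 walk d0:H3→d1:-→d2:-→d3:-→d4:-→d5:-→d6:-→d7:-→d8:-→d9:-→d10:-→d11:-→d12:-→d13:-→d14:-→d15:-→d16:-→d17:H2 -> H2
  + 192.0.0.0/2 (H0) depth=2
  del 192.0.0.0/2 (clear depth 2)
  + 28.246.0.0/16 (H1) depth=16
  + 28.246.51.0/24 (H2) depth=24
  lookup 28.224.0.0: bits 00011100111 walk d0:H3→d1:-→d2:-→d3:-→d4:-→d5:-→d6:-→d7:-→d8:-→d9:-→d10:-→d11:H2 -> H2
  + 194.0.0.0/8 (H3) depth=8

== LOOKUPS ==
["H3","H2","H3","no-route","H2","H1","H3","H2","H2"]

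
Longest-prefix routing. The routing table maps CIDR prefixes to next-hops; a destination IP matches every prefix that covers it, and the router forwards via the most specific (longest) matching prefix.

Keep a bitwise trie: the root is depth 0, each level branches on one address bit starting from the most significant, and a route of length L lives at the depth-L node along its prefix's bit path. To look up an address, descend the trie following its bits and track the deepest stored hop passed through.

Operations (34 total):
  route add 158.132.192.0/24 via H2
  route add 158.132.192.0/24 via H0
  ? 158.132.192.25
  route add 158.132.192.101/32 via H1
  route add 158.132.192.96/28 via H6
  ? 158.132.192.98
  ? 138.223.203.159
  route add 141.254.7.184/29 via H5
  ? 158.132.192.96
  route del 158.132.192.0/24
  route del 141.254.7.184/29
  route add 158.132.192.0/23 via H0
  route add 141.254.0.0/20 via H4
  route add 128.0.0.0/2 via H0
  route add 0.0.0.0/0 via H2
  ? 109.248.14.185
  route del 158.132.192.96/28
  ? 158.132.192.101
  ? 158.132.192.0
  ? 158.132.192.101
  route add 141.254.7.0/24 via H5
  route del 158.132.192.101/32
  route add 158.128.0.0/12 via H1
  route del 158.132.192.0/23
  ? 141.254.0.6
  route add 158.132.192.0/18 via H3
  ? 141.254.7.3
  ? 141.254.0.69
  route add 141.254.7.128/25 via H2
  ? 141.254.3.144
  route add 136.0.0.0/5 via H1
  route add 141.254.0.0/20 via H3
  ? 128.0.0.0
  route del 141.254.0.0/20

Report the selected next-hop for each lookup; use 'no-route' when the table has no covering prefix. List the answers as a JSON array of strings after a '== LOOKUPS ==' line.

Process each operation:
  + 158.132.192.0/24 (H2) depth=24
  + 158.132.192.0/24 (H0) depth=24
  lookup 158.132.192.25: bits 100111101000010011000000 walk d0:-→d1:-→d2:-→d3:-→d4:-→d5:-→d6:-→d7:-→d8:-→d9:-→d10:-→d11:-→d12:-→d13:-→d14:-→d15:-→d16:-→d17:-→d18:-→d19:-→d20:-→d21:-→d22:-→d23:-→d24:H0 -> H0
  + 158.132.192.101/32 (H1) depth=32
  + 158.132.192.96/28 (H6) depth=28
  lookup 158.132.192.98: bits 10011110100001001100000001100 walk d0:-→d1:-→d2:-→d3:-→d4:-→d5:-→d6:-→d7:-→d8:-→d9:-→d10:-→d11:-→d12:-→d13:-→d14:-→d15:-→d16:-→d17:-→d18:-→d19:-→d20:-→d21:-→d22:-→d23:-→d24:H0→d25:-→d26:-→d27:-→d28:H6→d29:- -> H6
  lookup 138.223.203.159: bits 100 walk d0:-→d1:-→d2:-→d3:- -> no-route
  + 141.254.7.184/29 (H5) depth=29
  lookup 158.132.192.96: bits 10011110100001001100000001100 walk d0:-→d1:-→d2:-→d3:-→d4:-→d5:-→d6:-→d7:-→d8:-→d9:-→d10:-→d11:-→d12:-→d13:-→d14:-→d15:-→d16:-→d17:-→d18:-→d19:-→d20:-→d21:-→d22:-→d23:-→d24:H0→d25:-→d26:-→d27:-→d28:H6→d29:- -> H6
  - 158.132.192.0/24 clear@24
  - 141.254.7.184/29 clear@29
  + 158.132.192.0/23 (H0) depth=23
  + 141.254.0.0/20 (H4) depth=20
  + 128.0.0.0/2 (H0) depth=2
  + 0.0.0.0/0 (H2) depth=0
  lookup 109.248.14.185: bits ε walk d0:H2 -> H2
  - 158.132.192.96/28 clear@28
  lookup 158.132.192.101: bits 10011110100001001100000001100101 walk d0:H2→d1:-→d2:H0→d3:-→d4:-→d5:-→d6:-→d7:-→d8:-→d9:-→d10:-→d11:-→d12:-→d13:-→d14:-→d15:-→d16:-→d17:-→d18:-→d19:-→d20:-→d21:-→d22:-→d23:H0→d24:-→d25:-→d26:-→d27:-→d28:-→d29:-→d30:-→d31:-→d32:H1 -> H1
  lookup 158.132.192.0: bits 1001111010000100110000000 walk d0:H2→d1:-→d2:H0→d3:-→d4:-→d5:-→d6:-→d7:-→d8:-→d9:-→d10:-→d11:-→d12:-→d13:-→d14:-→d15:-→d16:-→d17:-→d18:-→d19:-→d20:-→d21:-→d22:-→d23:H0→d24:-→d25:- -> H0
  lookup 158.132.192.101: bits 10011110100001001100000001100101 walk d0:H2→d1:-→d2:H0→d3:-→d4:-→d5:-→d6:-→d7:-→d8:-→d9:-→d10:-→d11:-→d12:-→d13:-→d14:-→d15:-→d16:-→d17:-→d18:-→d19:-→d20:-→d21:-→d22:-→d23:H0→d24:-→d25:-→d26:-→d27:-→d28:-→d29:-→d30:-→d31:-→d32:H1 -> H1
  + 141.254.7.0/24 (H5) depth=24
  - 158.132.192.101/32 clear@32
  + 158.128.0.0/12 (H1) depth=12
  - 158.132.192.0/23 clear@23
  lookup 141.254.0.6: bits 100011011111111000000 walk d0:H2→d1:-→d2:H0→d3:-→d4:-→d5:-→d6:-→d7:-→d8:-→d9:-→d10:-→d11:-→d12:-→d13:-→d14:-→d15:-→d16:-→d17:-→d18:-→d19:-→d20:H4→d21:- -> H4
  + 158.132.192.0/18 (H3) depth=18
  lookup 141.254.7.3: bits 100011011111111000000111 walk d0:H2→d1:-→d2:H0→d3:-→d4:-→d5:-→d6:-→d7:-→d8:-→d9:-→d10:-→d11:-→d12:-→d13:-→d14:-→d15:-→d16:-→d17:-→d18:-→d19:-→d20:H4→d21:-→d22:-→d23:-→d24:H5 -> H5
  lookup 141.254.0.69: bits 100011011111111000000 walk d0:H2→d1:-→d2:H0→d3:-→d4:-→d5:-→d6:-→d7:-→d8:-→d9:-→d10:-→d11:-→d12:-→d13:-→d14:-→d15:-→d16:-→d17:-→d18:-→d19:-→d20:H4→d21:- -> H4
  + 141.254.7.128/25 (H2) depth=25
  lookup 141.254.3.144: bits 100011011111111000000 walk d0:H2→d1:-→d2:H0→d3:-→d4:-→d5:-→d6:-→d7:-→d8:-→d9:-→d10:-→d11:-→d12:-→d13:-→d14:-→d15:-→d16:-→d17:-→d18:-→d19:-→d20:H4→d21:- -> H4
  + 136.0.0.0/5 (H1) depth=5
  + 141.254.0.0/20 (H3) depth=20
  lookup 128.0.0.0: bits 1000 walk d0:H2→d1:-→d2:H0→d3:-→d4:- -> H0
  - 141.254.0.0/20 clear@20

== LOOKUPS ==
["H0","H6","no-route","H6","H2","H1","H0","H1","H4","H5","H4","H4","H0"]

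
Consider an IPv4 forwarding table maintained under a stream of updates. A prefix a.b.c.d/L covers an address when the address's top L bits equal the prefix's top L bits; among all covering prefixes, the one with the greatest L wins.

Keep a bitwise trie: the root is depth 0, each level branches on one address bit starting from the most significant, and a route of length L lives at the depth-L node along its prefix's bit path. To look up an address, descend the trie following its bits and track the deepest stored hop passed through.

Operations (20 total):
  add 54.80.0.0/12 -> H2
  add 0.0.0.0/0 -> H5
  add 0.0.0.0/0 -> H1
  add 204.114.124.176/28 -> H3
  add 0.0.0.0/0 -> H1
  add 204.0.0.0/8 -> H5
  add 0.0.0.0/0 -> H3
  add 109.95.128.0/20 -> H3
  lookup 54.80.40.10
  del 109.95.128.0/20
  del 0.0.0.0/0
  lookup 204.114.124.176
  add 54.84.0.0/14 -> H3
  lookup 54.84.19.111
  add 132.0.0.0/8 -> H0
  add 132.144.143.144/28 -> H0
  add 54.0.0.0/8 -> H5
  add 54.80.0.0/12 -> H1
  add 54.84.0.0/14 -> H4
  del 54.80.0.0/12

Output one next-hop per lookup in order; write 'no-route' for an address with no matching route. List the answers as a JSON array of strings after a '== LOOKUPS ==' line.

Trace:
  + 54.80.0.0/12 (H2) depth=12
  + 0.0.0.0/0 (H5) depth=0
  + 0.0.0.0/0 (H1) depth=0
  + 204.114.124.176/28 (H3) depth=28
  + 0.0.0.0/0 (H1) depth=0
  + 204.0.0.0/8 (H5) depth=8
  + 0.0.0.0/0 (H3) depth=0
  + 109.95.128.0/20 (H3) depth=20
  Q 54.80.40.10: descend 001101100101 ; hops seen [H3,H2] ; pick H2
  - 109.95.128.0/20 clear@20
  - 0.0.0.0/0 clear@0
  Q 204.114.124.176: descend 1100110001110010011111001011 ; hops seen [H5,H3] ; pick H3
  + 54.84.0.0/14 (H3) depth=14
  Q 54.84.19.111: descend 00110110010101 ; hops seen [H2,H3] ; pick H3
  + 132.0.0.0/8 (H0) depth=8
  + 132.144.143.144/28 (H0) depth=28
  + 54.0.0.0/8 (H5) depth=8
  + 54.80.0.0/12 (H1) depth=12
  + 54.84.0.0/14 (H4) depth=14
  - 54.80.0.0/12 clear@12

== LOOKUPS ==
["H2","H3","H3"]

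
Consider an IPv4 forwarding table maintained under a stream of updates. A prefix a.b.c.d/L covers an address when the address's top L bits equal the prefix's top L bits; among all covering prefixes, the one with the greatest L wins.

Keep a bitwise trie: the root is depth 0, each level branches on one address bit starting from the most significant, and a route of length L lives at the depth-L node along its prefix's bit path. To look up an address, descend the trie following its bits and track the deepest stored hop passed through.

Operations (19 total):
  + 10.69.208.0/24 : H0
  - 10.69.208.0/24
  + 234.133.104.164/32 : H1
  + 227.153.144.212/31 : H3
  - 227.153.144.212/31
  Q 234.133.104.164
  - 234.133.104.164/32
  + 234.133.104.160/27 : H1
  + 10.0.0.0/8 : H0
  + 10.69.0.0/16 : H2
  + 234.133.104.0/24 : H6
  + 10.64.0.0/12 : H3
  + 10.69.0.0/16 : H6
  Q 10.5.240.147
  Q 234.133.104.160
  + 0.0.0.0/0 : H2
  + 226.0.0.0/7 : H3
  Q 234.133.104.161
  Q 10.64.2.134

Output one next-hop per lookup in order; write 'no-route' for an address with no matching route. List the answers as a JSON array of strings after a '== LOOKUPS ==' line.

Trace:
  add 10.69.208.0/24 -> H0 at depth 24
  del 10.69.208.0/24 (clear depth 24)
  add 234.133.104.164/32 -> H1 at depth 32
  add 227.153.144.212/31 -> H3 at depth 31
  del 227.153.144.212/31 (clear depth 31)
  Q 234.133.104.164: descend 11101010100001010110100010100100 ; hops seen [H1] ; pick H1
  del 234.133.104.164/32 (clear depth 32)
  add 234.133.104.160/27 -> H1 at depth 27
  add 10.0.0.0/8 -> H0 at depth 8
  add 10.69.0.0/16 -> H2 at depth 16
  add 234.133.104.0/24 -> H6 at depth 24
  add 10.64.0.0/12 -> H3 at depth 12
  add 10.69.0.0/16 -> H6 at depth 16
  Q 10.5.240.147: descend 000010100 ; hops seen [H0] ; pick H0
  Q 234.133.104.160: descend 11101010100001010110100010100 ; hops seen [H6,H1] ; pick H1
  add 0.0.0.0/0 -> H2 at depth 0
  add 226.0.0.0/7 -> H3 at depth 7
  Q 234.133.104.161: descend 11101010100001010110100010100 ; hops seen [H2,H6,H1] ; pick H1
  Q 10.64.2.134: descend 0000101001000 ; hops seen [H2,H0,H3] ; pick H3

== LOOKUPS ==
["H1","H0","H1","H1","H3"]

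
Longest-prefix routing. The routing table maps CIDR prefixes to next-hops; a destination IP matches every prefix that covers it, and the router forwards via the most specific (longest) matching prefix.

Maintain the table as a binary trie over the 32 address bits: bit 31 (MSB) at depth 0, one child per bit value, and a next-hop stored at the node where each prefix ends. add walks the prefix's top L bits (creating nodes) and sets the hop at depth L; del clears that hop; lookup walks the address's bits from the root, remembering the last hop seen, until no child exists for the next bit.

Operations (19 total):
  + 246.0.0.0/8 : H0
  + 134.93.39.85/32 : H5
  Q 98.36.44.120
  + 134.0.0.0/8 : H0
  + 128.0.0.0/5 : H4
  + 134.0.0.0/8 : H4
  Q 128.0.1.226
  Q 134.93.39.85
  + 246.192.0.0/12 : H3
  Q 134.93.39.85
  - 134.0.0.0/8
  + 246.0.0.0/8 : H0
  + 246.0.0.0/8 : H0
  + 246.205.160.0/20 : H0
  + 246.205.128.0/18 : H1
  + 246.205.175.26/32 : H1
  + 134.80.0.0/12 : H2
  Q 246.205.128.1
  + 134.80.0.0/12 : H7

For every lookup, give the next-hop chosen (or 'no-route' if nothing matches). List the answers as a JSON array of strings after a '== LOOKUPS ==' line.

Process each operation:
  add 246.0.0.0/8 -> H0 at depth 8
  add 134.93.39.85/32 -> H5 at depth 32
  ? 98.36.44.120  path d0:-  best=no-route
  add 134.0.0.0/8 -> H0 at depth 8
  add 128.0.0.0/5 -> H4 at depth 5
  add 134.0.0.0/8 -> H4 at depth 8
  ? 128.0.1.226  path d0:-→d1:-→d2:-→d3:-→d4:-→d5:H4  best=H4
  ? 134.93.39.85  path d0:-→d1:-→d2:-→d3:-→d4:-→d5:H4→d6:-→d7:-→d8:H4→d9:-→d10:-→d11:-→d12:-→d13:-→d14:-→d15:-→d16:-→d17:-→d18:-→d19:-→d20:-→d21:-→d22:-→d23:-→d24:-→d25:-→d26:-→d27:-→d28:-→d29:-→d30:-→d31:-→d32:H5  best=H5
  add 246.192.0.0/12 -> H3 at depth 12
  ? 134.93.39.85  path d0:-→d1:-→d2:-→d3:-→d4:-→d5:H4→d6:-→d7:-→d8:H4→d9:-→d10:-→d11:-→d12:-→d13:-→d14:-→d15:-→d16:-→d17:-→d18:-→d19:-→d20:-→d21:-→d22:-→d23:-→d24:-→d25:-→d26:-→d27:-→d28:-→d29:-→d30:-→d31:-→d32:H5  best=H5
  del 134.0.0.0/8 (clear depth 8)
  add 246.0.0.0/8 -> H0 at depth 8
  add 246.0.0.0/8 -> H0 at depth 8
  add 246.205.160.0/20 -> H0 at depth 20
  add 246.205.128.0/18 -> H1 at depth 18
  add 246.205.175.26/32 -> H1 at depth 32
  add 134.80.0.0/12 -> H2 at depth 12
  ? 246.205.128.1  path d0:-→d1:-→d2:-→d3:-→d4:-→d5:-→d6:-→d7:-→d8:H0→d9:-→d10:-→d11:-→d12:H3→d13:-→d14:-→d15:-→d16:-→d17:-→d18:H1  best=H1
  add 134.80.0.0/12 -> H7 at depth 12

== LOOKUPS ==
["no-route","H4","H5","H5","H1"]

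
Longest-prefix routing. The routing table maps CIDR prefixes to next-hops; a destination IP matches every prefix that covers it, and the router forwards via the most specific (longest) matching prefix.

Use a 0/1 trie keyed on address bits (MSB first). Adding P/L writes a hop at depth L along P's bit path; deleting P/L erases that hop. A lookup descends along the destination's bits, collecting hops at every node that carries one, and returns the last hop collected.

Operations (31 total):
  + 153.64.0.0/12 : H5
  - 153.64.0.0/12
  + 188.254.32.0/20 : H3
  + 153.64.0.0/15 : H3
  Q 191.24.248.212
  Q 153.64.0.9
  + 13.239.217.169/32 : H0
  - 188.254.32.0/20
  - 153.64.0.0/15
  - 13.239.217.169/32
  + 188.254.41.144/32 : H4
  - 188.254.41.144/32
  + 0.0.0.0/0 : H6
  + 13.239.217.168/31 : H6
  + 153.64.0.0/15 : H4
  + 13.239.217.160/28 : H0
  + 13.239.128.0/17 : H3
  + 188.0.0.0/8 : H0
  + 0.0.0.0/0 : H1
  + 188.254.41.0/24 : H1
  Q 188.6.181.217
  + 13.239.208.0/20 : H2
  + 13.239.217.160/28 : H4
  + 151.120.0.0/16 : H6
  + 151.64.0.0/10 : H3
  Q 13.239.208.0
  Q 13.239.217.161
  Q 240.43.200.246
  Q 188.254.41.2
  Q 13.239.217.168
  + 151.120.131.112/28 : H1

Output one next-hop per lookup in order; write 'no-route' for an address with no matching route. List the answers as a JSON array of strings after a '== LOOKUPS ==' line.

Apply in order:
  add 153.64.0.0/12 -> H5 at depth 12
  - 153.64.0.0/12 clear@12
  add 188.254.32.0/20 -> H3 at depth 20
  add 153.64.0.0/15 -> H3 at depth 15
  ? 191.24.248.212  path d0:-→d1:-→d2:-→d3:-→d4:-→d5:-→d6:-  best=no-route
  ? 153.64.0.9  path d0:-→d1:-→d2:-→d3:-→d4:-→d5:-→d6:-→d7:-→d8:-→d9:-→d10:-→d11:-→d12:-→d13:-→d14:-→d15:H3  best=H3
  add 13.239.217.169/32 -> H0 at depth 32
  - 188.254.32.0/20 clear@20
  - 153.64.0.0/15 clear@15
  - 13.239.217.169/32 clear@32
  add 188.254.41.144/32 -> H4 at depth 32
  - 188.254.41.144/32 clear@32
  add 0.0.0.0/0 -> H6 at depth 0
  add 13.239.217.168/31 -> H6 at depth 31
  add 153.64.0.0/15 -> H4 at depth 15
  add 13.239.217.160/28 -> H0 at depth 28
  add 13.239.128.0/17 -> H3 at depth 17
  add 188.0.0.0/8 -> H0 at depth 8
  add 0.0.0.0/0 -> H1 at depth 0
  add 188.254.41.0/24 -> H1 at depth 24
  ? 188.6.181.217  path d0:H1→d1:-→d2:-→d3:-→d4:-→d5:-→d6:-→d7:-→d8:H0  best=H0
  add 13.239.208.0/20 -> H2 at depth 20
  add 13.239.217.160/28 -> H4 at depth 28
  add 151.120.0.0/16 -> H6 at depth 16
  add 151.64.0.0/10 -> H3 at depth 10
  ? 13.239.208.0  path d0:H1→d1:-→d2:-→d3:-→d4:-→d5:-→d6:-→d7:-→d8:-→d9:-→d10:-→d11:-→d12:-→d13:-→d14:-→d15:-→d16:-→d17:H3→d18:-→d19:-→d20:H2  best=H2
  ? 13.239.217.161  path d0:H1→d1:-→d2:-→d3:-→d4:-→d5:-→d6:-→d7:-→d8:-→d9:-→d10:-→d11:-→d12:-→d13:-→d14:-→d15:-→d16:-→d17:H3→d18:-→d19:-→d20:H2→d21:-→d22:-→d23:-→d24:-→d25:-→d26:-→d27:-→d28:H4  best=H4
  ? 240.43.200.246  path d0:H1→d1:-  best=H1
  ? 188.254.41.2  path d0:H1→d1:-→d2:-→d3:-→d4:-→d5:-→d6:-→d7:-→d8:H0→d9:-→d10:-→d11:-→d12:-→d13:-→d14:-→d15:-→d16:-→d17:-→d18:-→d19:-→d20:-→d21:-→d22:-→d23:-→d24:H1  best=H1
  ? 13.239.217.168  path d0:H1→d1:-→d2:-→d3:-→d4:-→d5:-→d6:-→d7:-→d8:-→d9:-→d10:-→d11:-→d12:-→d13:-→d14:-→d15:-→d16:-→d17:H3→d18:-→d19:-→d20:H2→d21:-→d22:-→d23:-→d24:-→d25:-→d26:-→d27:-→d28:H4→d29:-→d30:-→d31:H6  best=H6
  add 151.120.131.112/28 -> H1 at depth 28

== LOOKUPS ==
["no-route","H3","H0","H2","H4","H1","H1","H6"]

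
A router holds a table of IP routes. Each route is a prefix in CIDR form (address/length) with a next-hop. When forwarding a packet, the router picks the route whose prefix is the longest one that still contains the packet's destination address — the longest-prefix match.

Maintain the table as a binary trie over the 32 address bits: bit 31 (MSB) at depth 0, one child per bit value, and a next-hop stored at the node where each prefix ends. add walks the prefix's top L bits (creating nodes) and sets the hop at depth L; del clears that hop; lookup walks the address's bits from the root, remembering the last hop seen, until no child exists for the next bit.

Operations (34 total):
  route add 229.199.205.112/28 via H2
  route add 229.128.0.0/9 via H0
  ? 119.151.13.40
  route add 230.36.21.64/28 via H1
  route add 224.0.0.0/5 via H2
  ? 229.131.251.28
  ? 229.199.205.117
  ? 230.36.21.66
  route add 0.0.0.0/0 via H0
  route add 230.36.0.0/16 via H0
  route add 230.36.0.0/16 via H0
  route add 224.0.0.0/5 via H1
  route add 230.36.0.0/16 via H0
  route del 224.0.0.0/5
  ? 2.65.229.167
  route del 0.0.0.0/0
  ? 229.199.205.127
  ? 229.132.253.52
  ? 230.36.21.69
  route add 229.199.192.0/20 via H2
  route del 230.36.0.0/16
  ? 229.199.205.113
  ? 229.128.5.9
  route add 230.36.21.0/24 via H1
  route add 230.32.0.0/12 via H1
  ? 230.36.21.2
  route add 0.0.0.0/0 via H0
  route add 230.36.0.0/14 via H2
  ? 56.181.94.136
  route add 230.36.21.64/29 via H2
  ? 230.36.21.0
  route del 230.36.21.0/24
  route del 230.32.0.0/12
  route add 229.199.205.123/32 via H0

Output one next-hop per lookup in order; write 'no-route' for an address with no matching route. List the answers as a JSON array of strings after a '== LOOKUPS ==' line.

Trace:
  + 229.199.205.112/28 (H2) depth=28
  + 229.128.0.0/9 (H0) depth=9
  Q 119.151.13.40: descend ε ; hops seen [∅] ; pick no-route
  + 230.36.21.64/28 (H1) depth=28
  + 224.0.0.0/5 (H2) depth=5
  Q 229.131.251.28: descend 111001011 ; hops seen [H2,H0] ; pick H0
  Q 229.199.205.117: descend 1110010111000111110011010111 ; hops seen [H2,H0,H2] ; pick H2
  Q 230.36.21.66: descend 1110011000100100000101010100 ; hops seen [H2,H1] ; pick H1
  + 0.0.0.0/0 (H0) depth=0
  + 230.36.0.0/16 (H0) depth=16
  + 230.36.0.0/16 (H0) depth=16
  + 224.0.0.0/5 (H1) depth=5
  + 230.36.0.0/16 (H0) depth=16
  - 224.0.0.0/5 clear@5
  Q 2.65.229.167: descend ε ; hops seen [H0] ; pick H0
  - 0.0.0.0/0 clear@0
  Q 229.199.205.127: descend 1110010111000111110011010111 ; hops seen [H0,H2] ; pick H2
  Q 229.132.253.52: descend 111001011 ; hops seen [H0] ; pick H0
  Q 230.36.21.69: descend 1110011000100100000101010100 ; hops seen [H0,H1] ; pick H1
  + 229.199.192.0/20 (H2) depth=20
  - 230.36.0.0/16 clear@16
  Q 229.199.205.113: descend 1110010111000111110011010111 ; hops seen [H0,H2,H2] ; pick H2
  Q 229.128.5.9: descend 111001011 ; hops seen [H0] ; pick H0
  + 230.36.21.0/24 (H1) depth=24
  + 230.32.0.0/12 (H1) depth=12
  Q 230.36.21.2: descend 1110011000100100000101010 ; hops seen [H1,H1] ; pick H1
  + 0.0.0.0/0 (H0) depth=0
  + 230.36.0.0/14 (H2) depth=14
  Q 56.181.94.136: descend ε ; hops seen [H0] ; pick H0
  + 230.36.21.64/29 (H2) depth=29
  Q 230.36.21.0: descend 1110011000100100000101010 ; hops seen [H0,H1,H2,H1] ; pick H1
  - 230.36.21.0/24 clear@24
  - 230.32.0.0/12 clear@12
  + 229.199.205.123/32 (H0) depth=32

== LOOKUPS ==
["no-route","H0","H2","H1","H0","H2","H0","H1","H2","H0","H1","H0","H1"]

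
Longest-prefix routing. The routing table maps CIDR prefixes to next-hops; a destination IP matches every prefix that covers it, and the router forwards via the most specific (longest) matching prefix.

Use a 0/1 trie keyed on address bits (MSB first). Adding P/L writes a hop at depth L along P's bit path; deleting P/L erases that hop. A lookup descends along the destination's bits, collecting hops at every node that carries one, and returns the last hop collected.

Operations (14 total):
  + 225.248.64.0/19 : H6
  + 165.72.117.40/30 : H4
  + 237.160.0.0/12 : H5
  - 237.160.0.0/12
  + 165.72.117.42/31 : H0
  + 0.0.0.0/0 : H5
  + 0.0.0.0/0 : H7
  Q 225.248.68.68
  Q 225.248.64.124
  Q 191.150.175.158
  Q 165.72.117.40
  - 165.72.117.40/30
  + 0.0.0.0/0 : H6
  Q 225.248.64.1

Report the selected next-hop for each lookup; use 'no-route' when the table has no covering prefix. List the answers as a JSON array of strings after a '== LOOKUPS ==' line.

Trace:
  add 225.248.64.0/19 -> H6 at depth 19
  add 165.72.117.40/30 -> H4 at depth 30
  add 237.160.0.0/12 -> H5 at depth 12
  - 237.160.0.0/12 clear@12
  add 165.72.117.42/31 -> H0 at depth 31
  add 0.0.0.0/0 -> H5 at depth 0
  add 0.0.0.0/0 -> H7 at depth 0
  Q 225.248.68.68: descend 1110000111111000010 ; hops seen [H7,H6] ; pick H6
  Q 225.248.64.124: descend 1110000111111000010 ; hops seen [H7,H6] ; pick H6
  Q 191.150.175.158: descend 101 ; hops seen [H7] ; pick H7
  Q 165.72.117.40: descend 101001010100100001110101001010 ; hops seen [H7,H4] ; pick H4
  - 165.72.117.40/30 clear@30
  add 0.0.0.0/0 -> H6 at depth 0
  Q 225.248.64.1: descend 1110000111111000010 ; hops seen [H6,H6] ; pick H6

== LOOKUPS ==
["H6","H6","H7","H4","H6"]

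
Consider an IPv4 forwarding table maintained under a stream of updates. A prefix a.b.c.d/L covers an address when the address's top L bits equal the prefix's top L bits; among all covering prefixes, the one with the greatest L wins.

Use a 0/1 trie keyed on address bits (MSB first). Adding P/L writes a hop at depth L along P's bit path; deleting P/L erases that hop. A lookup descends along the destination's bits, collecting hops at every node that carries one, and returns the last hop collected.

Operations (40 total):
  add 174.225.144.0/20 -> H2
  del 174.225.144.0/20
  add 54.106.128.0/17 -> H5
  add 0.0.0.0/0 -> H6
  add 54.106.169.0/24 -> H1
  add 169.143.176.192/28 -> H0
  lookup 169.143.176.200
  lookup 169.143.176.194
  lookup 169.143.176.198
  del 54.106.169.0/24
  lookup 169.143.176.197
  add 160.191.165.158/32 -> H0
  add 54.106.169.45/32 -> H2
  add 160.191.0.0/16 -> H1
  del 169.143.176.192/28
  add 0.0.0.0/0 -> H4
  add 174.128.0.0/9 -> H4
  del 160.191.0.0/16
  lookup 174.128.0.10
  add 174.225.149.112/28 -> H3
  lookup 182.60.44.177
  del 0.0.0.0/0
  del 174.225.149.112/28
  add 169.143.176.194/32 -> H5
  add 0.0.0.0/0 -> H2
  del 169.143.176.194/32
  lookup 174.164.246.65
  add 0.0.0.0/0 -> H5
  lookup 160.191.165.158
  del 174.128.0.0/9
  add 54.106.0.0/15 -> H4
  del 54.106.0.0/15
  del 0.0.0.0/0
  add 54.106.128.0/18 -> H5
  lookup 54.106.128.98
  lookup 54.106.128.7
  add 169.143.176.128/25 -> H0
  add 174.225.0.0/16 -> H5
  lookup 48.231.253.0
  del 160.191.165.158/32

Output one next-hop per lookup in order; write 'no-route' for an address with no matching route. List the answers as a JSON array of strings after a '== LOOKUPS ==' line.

Apply in order:
  + 174.225.144.0/20 (H2) depth=20
  - 174.225.144.0/20 clear@20
  + 54.106.128.0/17 (H5) depth=17
  + 0.0.0.0/0 (H6) depth=0
  + 54.106.169.0/24 (H1) depth=24
  + 169.143.176.192/28 (H0) depth=28
  lookup 169.143.176.200: bits 1010100110001111101100001100 walk d0:H6→d1:-→d2:-→d3:-→d4:-→d5:-→d6:-→d7:-→d8:-→d9:-→d10:-→d11:-→d12:-→d13:-→d14:-→d15:-→d16:-→d17:-→d18:-→d19:-→d20:-→d21:-→d22:-→d23:-→d24:-→d25:-→d26:-→d27:-→d28:H0 -> H0
  lookup 169.143.176.194: bits 1010100110001111101100001100 walk d0:H6→d1:-→d2:-→d3:-→d4:-→d5:-→d6:-→d7:-→d8:-→d9:-→d10:-→d11:-→d12:-→d13:-→d14:-→d15:-→d16:-→d17:-→d18:-→d19:-→d20:-→d21:-→d22:-→d23:-→d24:-→d25:-→d26:-→d27:-→d28:H0 -> H0
  lookup 169.143.176.198: bits 1010100110001111101100001100 walk d0:H6→d1:-→d2:-→d3:-→d4:-→d5:-→d6:-→d7:-→d8:-→d9:-→d10:-→d11:-→d12:-→d13:-→d14:-→d15:-→d16:-→d17:-→d18:-→d19:-→d20:-→d21:-→d22:-→d23:-→d24:-→d25:-→d26:-→d27:-→d28:H0 -> H0
  - 54.106.169.0/24 clear@24
  lookup 169.143.176.197: bits 1010100110001111101100001100 walk d0:H6→d1:-→d2:-→d3:-→d4:-→d5:-→d6:-→d7:-→d8:-→d9:-→d10:-→d11:-→d12:-→d13:-→d14:-→d15:-→d16:-→d17:-→d18:-→d19:-→d20:-→d21:-→d22:-→d23:-→d24:-→d25:-→d26:-→d27:-→d28:H0 -> H0
  + 160.191.165.158/32 (H0) depth=32
  + 54.106.169.45/32 (H2) depth=32
  + 160.191.0.0/16 (H1) depth=16
  - 169.143.176.192/28 clear@28
  + 0.0.0.0/0 (H4) depth=0
  + 174.128.0.0/9 (H4) depth=9
  - 160.191.0.0/16 clear@16
  lookup 174.128.0.10: bits 101011101 walk d0:H4→d1:-→d2:-→d3:-→d4:-→d5:-→d6:-→d7:-→d8:-→d9:H4 -> H4
  + 174.225.149.112/28 (H3) depth=28
  lookup 182.60.44.177: bits 101 walk d0:H4→d1:-→d2:-→d3:- -> H4
  - 0.0.0.0/0 clear@0
  - 174.225.149.112/28 clear@28
  + 169.143.176.194/32 (H5) depth=32
  + 0.0.0.0/0 (H2) depth=0
  - 169.143.176.194/32 clear@32
  lookup 174.164.246.65: bits 101011101 walk d0:H2→d1:-→d2:-→d3:-→d4:-→d5:-→d6:-→d7:-→d8:-→d9:H4 -> H4
  + 0.0.0.0/0 (H5) depth=0
  lookup 160.191.165.158: bits 10100000101111111010010110011110 walk d0:H5→d1:-→d2:-→d3:-→d4:-→d5:-→d6:-→d7:-→d8:-→d9:-→d10:-→d11:-→d12:-→d13:-→d14:-→d15:-→d16:-→d17:-→d18:-→d19:-→d20:-→d21:-→d22:-→d23:-→d24:-→d25:-→d26:-→d27:-→d28:-→d29:-→d30:-→d31:-→d32:H0 -> H0
  - 174.128.0.0/9 clear@9
  + 54.106.0.0/15 (H4) depth=15
  - 54.106.0.0/15 clear@15
  - 0.0.0.0/0 clear@0
  + 54.106.128.0/18 (H5) depth=18
  lookup 54.106.128.98: bits 001101100110101010 walk d0:-→d1:-→d2:-→d3:-→d4:-→d5:-→d6:-→d7:-→d8:-→d9:-→d10:-→d11:-→d12:-→d13:-→d14:-→d15:-→d16:-→d17:H5→d18:H5 -> H5
  lookup 54.106.128.7: bits 001101100110101010 walk d0:-→d1:-→d2:-→d3:-→d4:-→d5:-→d6:-→d7:-→d8:-→d9:-→d10:-→d11:-→d12:-→d13:-→d14:-→d15:-→d16:-→d17:H5→d18:H5 -> H5
  + 169.143.176.128/25 (H0) depth=25
  + 174.225.0.0/16 (H5) depth=16
  lookup 48.231.253.0: bits 00110 walk d0:-→d1:-→d2:-→d3:-→d4:-→d5:- -> no-route
  - 160.191.165.158/32 clear@32

== LOOKUPS ==
["H0","H0","H0","H0","H4","H4","H4","H0","H5","H5","no-route"]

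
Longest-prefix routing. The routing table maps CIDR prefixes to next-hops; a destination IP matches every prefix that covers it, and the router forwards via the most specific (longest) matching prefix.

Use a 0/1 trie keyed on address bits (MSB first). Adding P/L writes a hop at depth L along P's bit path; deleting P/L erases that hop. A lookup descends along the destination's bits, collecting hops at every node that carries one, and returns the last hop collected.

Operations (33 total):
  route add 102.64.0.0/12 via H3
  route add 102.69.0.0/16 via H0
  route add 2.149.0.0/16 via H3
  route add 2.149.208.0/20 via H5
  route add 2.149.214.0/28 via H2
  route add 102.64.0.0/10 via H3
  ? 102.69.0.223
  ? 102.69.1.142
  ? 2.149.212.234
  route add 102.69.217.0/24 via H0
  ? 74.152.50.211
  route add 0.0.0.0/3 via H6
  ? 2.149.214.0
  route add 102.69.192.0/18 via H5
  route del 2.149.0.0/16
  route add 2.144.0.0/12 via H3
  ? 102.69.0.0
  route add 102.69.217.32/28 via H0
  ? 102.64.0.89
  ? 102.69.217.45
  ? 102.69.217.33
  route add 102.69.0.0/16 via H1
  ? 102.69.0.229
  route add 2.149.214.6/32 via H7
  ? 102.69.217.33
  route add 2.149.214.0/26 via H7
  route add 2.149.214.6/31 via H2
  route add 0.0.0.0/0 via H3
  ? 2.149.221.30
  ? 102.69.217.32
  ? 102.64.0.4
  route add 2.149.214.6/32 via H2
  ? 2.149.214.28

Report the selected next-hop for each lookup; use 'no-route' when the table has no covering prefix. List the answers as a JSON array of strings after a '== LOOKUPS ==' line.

Trace:
  + 102.64.0.0/12 (H3) depth=12
  + 102.69.0.0/16 (H0) depth=16
  + 2.149.0.0/16 (H3) depth=16
  + 2.149.208.0/20 (H5) depth=20
  + 2.149.214.0/28 (H2) depth=28
  + 102.64.0.0/10 (H3) depth=10
  Q 102.69.0.223: descend 0110011001000101 ; hops seen [H3,H3,H0] ; pick H0
  Q 102.69.1.142: descend 0110011001000101 ; hops seen [H3,H3,H0] ; pick H0
  Q 2.149.212.234: descend 0000001010010101110101 ; hops seen [H3,H5] ; pick H5
  + 102.69.217.0/24 (H0) depth=24
  Q 74.152.50.211: descend 01 ; hops seen [∅] ; pick no-route
  + 0.0.0.0/3 (H6) depth=3
  Q 2.149.214.0: descend 0000001010010101110101100000 ; hops seen [H6,H3,H5,H2] ; pick H2
  + 102.69.192.0/18 (H5) depth=18
  - 2.149.0.0/16 clear@16
  + 2.144.0.0/12 (H3) depth=12
  Q 102.69.0.0: descend 0110011001000101 ; hops seen [H3,H3,H0] ; pick H0
  + 102.69.217.32/28 (H0) depth=28
  Q 102.64.0.89: descend 0110011001000 ; hops seen [H3,H3] ; pick H3
  Q 102.69.217.45: descend 0110011001000101110110010010 ; hops seen [H3,H3,H0,H5,H0,H0] ; pick H0
  Q 102.69.217.33: descend 0110011001000101110110010010 ; hops seen [H3,H3,H0,H5,H0,H0] ; pick H0
  + 102.69.0.0/16 (H1) depth=16
  Q 102.69.0.229: descend 0110011001000101 ; hops seen [H3,H3,H1] ; pick H1
  + 2.149.214.6/32 (H7) depth=32
  Q 102.69.217.33: descend 0110011001000101110110010010 ; hops seen [H3,H3,H1,H5,H0,H0] ; pick H0
  + 2.149.214.0/26 (H7) depth=26
  + 2.149.214.6/31 (H2) depth=31
  + 0.0.0.0/0 (H3) depth=0
  Q 2.149.221.30: descend 00000010100101011101 ; hops seen [H3,H6,H3,H5] ; pick H5
  Q 102.69.217.32: descend 0110011001000101110110010010 ; hops seen [H3,H3,H3,H1,H5,H0,H0] ; pick H0
  Q 102.64.0.4: descend 0110011001000 ; hops seen [H3,H3,H3] ; pick H3
  + 2.149.214.6/32 (H2) depth=32
  Q 2.149.214.28: descend 000000101001010111010110000 ; hops seen [H3,H6,H3,H5,H7] ; pick H7

== LOOKUPS ==
["H0","H0","H5","no-route","H2","H0","H3","H0","H0","H1","H0","H5","H0","H3","H7"]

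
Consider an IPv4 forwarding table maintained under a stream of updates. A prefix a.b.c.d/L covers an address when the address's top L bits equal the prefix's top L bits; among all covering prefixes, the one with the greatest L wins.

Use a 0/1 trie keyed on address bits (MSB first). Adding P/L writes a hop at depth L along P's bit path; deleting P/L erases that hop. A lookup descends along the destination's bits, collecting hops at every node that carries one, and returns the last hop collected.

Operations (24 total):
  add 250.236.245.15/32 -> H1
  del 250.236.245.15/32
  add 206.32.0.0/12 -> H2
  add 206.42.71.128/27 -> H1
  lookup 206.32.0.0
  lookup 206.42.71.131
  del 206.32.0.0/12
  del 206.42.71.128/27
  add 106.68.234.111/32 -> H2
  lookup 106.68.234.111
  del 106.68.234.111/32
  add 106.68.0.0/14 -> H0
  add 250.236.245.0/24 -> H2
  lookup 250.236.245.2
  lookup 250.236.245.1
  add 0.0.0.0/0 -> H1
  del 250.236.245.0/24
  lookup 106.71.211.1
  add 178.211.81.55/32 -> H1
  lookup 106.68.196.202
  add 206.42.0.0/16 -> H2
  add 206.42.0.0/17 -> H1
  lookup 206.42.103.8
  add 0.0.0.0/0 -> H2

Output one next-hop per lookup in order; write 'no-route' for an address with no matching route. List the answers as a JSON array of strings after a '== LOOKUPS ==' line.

Process each operation:
  + 250.236.245.15/32 (H1) depth=32
  - 250.236.245.15/32 clear@32
  + 206.32.0.0/12 (H2) depth=12
  + 206.42.71.128/27 (H1) depth=27
  ? 206.32.0.0  path d0:-→d1:-→d2:-→d3:-→d4:-→d5:-→d6:-→d7:-→d8:-→d9:-→d10:-→d11:-→d12:H2  best=H2
  ? 206.42.71.131  path d0:-→d1:-→d2:-→d3:-→d4:-→d5:-→d6:-→d7:-→d8:-→d9:-→d10:-→d11:-→d12:H2→d13:-→d14:-→d15:-→d16:-→d17:-→d18:-→d19:-→d20:-→d21:-→d22:-→d23:-→d24:-→d25:-→d26:-→d27:H1  best=H1
  - 206.32.0.0/12 clear@12
  - 206.42.71.128/27 clear@27
  + 106.68.234.111/32 (H2) depth=32
  ? 106.68.234.111  path d0:-→d1:-→d2:-→d3:-→d4:-→d5:-→d6:-→d7:-→d8:-→d9:-→d10:-→d11:-→d12:-→d13:-→d14:-→d15:-→d16:-→d17:-→d18:-→d19:-→d20:-→d21:-→d22:-→d23:-→d24:-→d25:-→d26:-→d27:-→d28:-→d29:-→d30:-→d31:-→d32:H2  best=H2
  - 106.68.234.111/32 clear@32
  + 106.68.0.0/14 (H0) depth=14
  + 250.236.245.0/24 (H2) depth=24
  ? 250.236.245.2  path d0:-→d1:-→d2:-→d3:-→d4:-→d5:-→d6:-→d7:-→d8:-→d9:-→d10:-→d11:-→d12:-→d13:-→d14:-→d15:-→d16:-→d17:-→d18:-→d19:-→d20:-→d21:-→d22:-→d23:-→d24:H2→d25:-→d26:-→d27:-→d28:-  best=H2
  ? 250.236.245.1  path d0:-→d1:-→d2:-→d3:-→d4:-→d5:-→d6:-→d7:-→d8:-→d9:-→d10:-→d11:-→d12:-→d13:-→d14:-→d15:-→d16:-→d17:-→d18:-→d19:-→d20:-→d21:-→d22:-→d23:-→d24:H2→d25:-→d26:-→d27:-→d28:-  best=H2
  + 0.0.0.0/0 (H1) depth=0
  - 250.236.245.0/24 clear@24
  ? 106.71.211.1  path d0:H1→d1:-→d2:-→d3:-→d4:-→d5:-→d6:-→d7:-→d8:-→d9:-→d10:-→d11:-→d12:-→d13:-→d14:H0  best=H0
  + 178.211.81.55/32 (H1) depth=32
  ? 106.68.196.202  path d0:H1→d1:-→d2:-→d3:-→d4:-→d5:-→d6:-→d7:-→d8:-→d9:-→d10:-→d11:-→d12:-→d13:-→d14:H0→d15:-→d16:-→d17:-→d18:-  best=H0
  + 206.42.0.0/16 (H2) depth=16
  + 206.42.0.0/17 (H1) depth=17
  ? 206.42.103.8  path d0:H1→d1:-→d2:-→d3:-→d4:-→d5:-→d6:-→d7:-→d8:-→d9:-→d10:-→d11:-→d12:-→d13:-→d14:-→d15:-→d16:H2→d17:H1→d18:-  best=H1
  + 0.0.0.0/0 (H2) depth=0

== LOOKUPS ==
["H2","H1","H2","H2","H2","H0","H0","H1"]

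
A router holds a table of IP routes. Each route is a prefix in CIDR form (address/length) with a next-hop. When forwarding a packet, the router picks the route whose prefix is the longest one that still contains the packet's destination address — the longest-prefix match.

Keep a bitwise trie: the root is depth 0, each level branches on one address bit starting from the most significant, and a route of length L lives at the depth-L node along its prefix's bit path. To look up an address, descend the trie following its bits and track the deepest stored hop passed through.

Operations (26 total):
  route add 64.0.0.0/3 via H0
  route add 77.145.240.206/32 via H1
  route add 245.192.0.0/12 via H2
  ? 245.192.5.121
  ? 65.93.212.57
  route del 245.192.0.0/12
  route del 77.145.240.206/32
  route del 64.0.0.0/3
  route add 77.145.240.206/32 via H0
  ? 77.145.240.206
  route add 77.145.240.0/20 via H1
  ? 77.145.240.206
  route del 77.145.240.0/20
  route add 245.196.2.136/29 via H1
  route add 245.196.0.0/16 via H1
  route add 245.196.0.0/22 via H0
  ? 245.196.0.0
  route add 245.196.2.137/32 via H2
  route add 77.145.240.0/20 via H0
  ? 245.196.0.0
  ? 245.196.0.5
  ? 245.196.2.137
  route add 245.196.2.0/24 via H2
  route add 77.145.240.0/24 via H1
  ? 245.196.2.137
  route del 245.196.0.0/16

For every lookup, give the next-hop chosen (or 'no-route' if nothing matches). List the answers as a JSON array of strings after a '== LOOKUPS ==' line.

Apply in order:
  add 64.0.0.0/3 -> H0 at depth 3
  add 77.145.240.206/32 -> H1 at depth 32
  add 245.192.0.0/12 -> H2 at depth 12
  ? 245.192.5.121  path d0:-→d1:-→d2:-→d3:-→d4:-→d5:-→d6:-→d7:-→d8:-→d9:-→d10:-→d11:-→d12:H2  best=H2
  ? 65.93.212.57  path d0:-→d1:-→d2:-→d3:H0→d4:-  best=H0
  del 245.192.0.0/12 (clear depth 12)
  del 77.145.240.206/32 (clear depth 32)
  del 64.0.0.0/3 (clear depth 3)
  add 77.145.240.206/32 -> H0 at depth 32
  ? 77.145.240.206  path d0:-→d1:-→d2:-→d3:-→d4:-→d5:-→d6:-→d7:-→d8:-→d9:-→d10:-→d11:-→d12:-→d13:-→d14:-→d15:-→d16:-→d17:-→d18:-→d19:-→d20:-→d21:-→d22:-→d23:-→d24:-→d25:-→d26:-→d27:-→d28:-→d29:-→d30:-→d31:-→d32:H0  best=H0
  add 77.145.240.0/20 -> H1 at depth 20
  ? 77.145.240.206  path d0:-→d1:-→d2:-→d3:-→d4:-→d5:-→d6:-→d7:-→d8:-→d9:-→d10:-→d11:-→d12:-→d13:-→d14:-→d15:-→d16:-→d17:-→d18:-→d19:-→d20:H1→d21:-→d22:-→d23:-→d24:-→d25:-→d26:-→d27:-→d28:-→d29:-→d30:-→d31:-→d32:H0  best=H0
  del 77.145.240.0/20 (clear depth 20)
  add 245.196.2.136/29 -> H1 at depth 29
  add 245.196.0.0/16 -> H1 at depth 16
  add 245.196.0.0/22 -> H0 at depth 22
  ? 245.196.0.0  path d0:-→d1:-→d2:-→d3:-→d4:-→d5:-→d6:-→d7:-→d8:-→d9:-→d10:-→d11:-→d12:-→d13:-→d14:-→d15:-→d16:H1→d17:-→d18:-→d19:-→d20:-→d21:-→d22:H0  best=H0
  add 245.196.2.137/32 -> H2 at depth 32
  add 77.145.240.0/20 -> H0 at depth 20
  ? 245.196.0.0  path d0:-→d1:-→d2:-→d3:-→d4:-→d5:-→d6:-→d7:-→d8:-→d9:-→d10:-→d11:-→d12:-→d13:-→d14:-→d15:-→d16:H1→d17:-→d18:-→d19:-→d20:-→d21:-→d22:H0  best=H0
  ? 245.196.0.5  path d0:-→d1:-→d2:-→d3:-→d4:-→d5:-→d6:-→d7:-→d8:-→d9:-→d10:-→d11:-→d12:-→d13:-→d14:-→d15:-→d16:H1→d17:-→d18:-→d19:-→d20:-→d21:-→d22:H0  best=H0
  ? 245.196.2.137  path d0:-→d1:-→d2:-→d3:-→d4:-→d5:-→d6:-→d7:-→d8:-→d9:-→d10:-→d11:-→d12:-→d13:-→d14:-→d15:-→d16:H1→d17:-→d18:-→d19:-→d20:-→d21:-→d22:H0→d23:-→d24:-→d25:-→d26:-→d27:-→d28:-→d29:H1→d30:-→d31:-→d32:H2  best=H2
  add 245.196.2.0/24 -> H2 at depth 24
  add 77.145.240.0/24 -> H1 at depth 24
  ? 245.196.2.137  path d0:-→d1:-→d2:-→d3:-→d4:-→d5:-→d6:-→d7:-→d8:-→d9:-→d10:-→d11:-→d12:-→d13:-→d14:-→d15:-→d16:H1→d17:-→d18:-→d19:-→d20:-→d21:-→d22:H0→d23:-→d24:H2→d25:-→d26:-→d27:-→d28:-→d29:H1→d30:-→d31:-→d32:H2  best=H2
  del 245.196.0.0/16 (clear depth 16)

== LOOKUPS ==
["H2","H0","H0","H0","H0","H0","H0","H2","H2"]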